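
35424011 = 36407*973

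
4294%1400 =94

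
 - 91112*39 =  - 3553368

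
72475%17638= 1923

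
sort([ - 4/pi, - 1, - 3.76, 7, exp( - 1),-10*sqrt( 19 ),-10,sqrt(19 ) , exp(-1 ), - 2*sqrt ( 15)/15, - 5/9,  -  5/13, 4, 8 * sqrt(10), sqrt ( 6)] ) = [ -10*sqrt(19), - 10, - 3.76,  -  4/pi,  -  1,- 5/9, - 2 * sqrt( 15)/15, - 5/13,exp( - 1),exp( - 1),sqrt(6 ),4, sqrt(19 ),7,8 * sqrt( 10)]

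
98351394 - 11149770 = 87201624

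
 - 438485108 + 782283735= 343798627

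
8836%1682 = 426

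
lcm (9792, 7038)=225216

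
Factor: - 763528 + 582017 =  - 11^1*29^1*569^1=-  181511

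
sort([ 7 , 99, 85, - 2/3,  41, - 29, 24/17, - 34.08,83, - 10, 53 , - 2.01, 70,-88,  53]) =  [ - 88,-34.08, - 29, - 10, - 2.01,-2/3, 24/17, 7, 41, 53, 53,70,83, 85, 99]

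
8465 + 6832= 15297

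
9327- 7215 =2112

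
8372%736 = 276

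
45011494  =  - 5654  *(  -  7961)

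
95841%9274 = 3101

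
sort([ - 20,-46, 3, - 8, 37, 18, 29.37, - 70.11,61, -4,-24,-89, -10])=[-89,-70.11, - 46, - 24,-20, - 10 , -8, - 4, 3,18, 29.37, 37,  61 ]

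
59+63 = 122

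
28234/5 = 28234/5 = 5646.80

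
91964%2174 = 656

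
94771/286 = 331 + 105/286 = 331.37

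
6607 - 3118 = 3489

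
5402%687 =593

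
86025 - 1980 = 84045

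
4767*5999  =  28597233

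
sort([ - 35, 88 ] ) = [ - 35,88]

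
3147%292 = 227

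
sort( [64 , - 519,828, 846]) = [-519, 64, 828,846]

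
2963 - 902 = 2061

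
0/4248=0 = 0.00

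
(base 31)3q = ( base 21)5e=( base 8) 167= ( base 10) 119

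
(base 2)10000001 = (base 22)5j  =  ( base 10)129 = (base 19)6f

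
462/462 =1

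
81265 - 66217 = 15048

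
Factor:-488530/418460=-2^( - 1 )*7^( - 1) * 61^ (-1)*997^1 = -997/854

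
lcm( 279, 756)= 23436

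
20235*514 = 10400790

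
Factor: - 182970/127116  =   - 2^( - 1)*  3^ ( - 1) * 5^1 * 11^( -1 )*19^1 = -95/66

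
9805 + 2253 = 12058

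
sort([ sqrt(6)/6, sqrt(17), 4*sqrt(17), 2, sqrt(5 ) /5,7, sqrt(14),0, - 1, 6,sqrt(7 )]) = [ - 1, 0, sqrt( 6 )/6, sqrt( 5)/5, 2,sqrt( 7 ), sqrt ( 14),sqrt(17), 6, 7, 4*sqrt( 17)] 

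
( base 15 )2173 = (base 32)6TB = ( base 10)7083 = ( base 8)15653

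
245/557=245/557 = 0.44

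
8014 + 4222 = 12236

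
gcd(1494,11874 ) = 6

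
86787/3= 28929 = 28929.00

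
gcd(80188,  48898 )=2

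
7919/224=7919/224 = 35.35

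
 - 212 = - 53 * 4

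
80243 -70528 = 9715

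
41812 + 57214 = 99026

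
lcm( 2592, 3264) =88128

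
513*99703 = 51147639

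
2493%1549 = 944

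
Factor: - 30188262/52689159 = -10062754/17563053 = - 2^1*3^( -1 )*13^1*23^( - 1 )*83^1*4663^1*254537^ ( - 1)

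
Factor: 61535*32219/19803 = 3^( - 1 )*5^1*7^(  -  1) * 11^1*23^ (-1)*29^1*31^1*41^ (  -  1)*101^1*397^1 = 1982596165/19803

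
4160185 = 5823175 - 1662990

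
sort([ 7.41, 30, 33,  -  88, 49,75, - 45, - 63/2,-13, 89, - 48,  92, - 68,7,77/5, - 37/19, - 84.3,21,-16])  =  [ -88,-84.3, - 68,  -  48 , - 45, - 63/2, -16 ,-13,-37/19, 7,7.41, 77/5,  21, 30,33 , 49, 75, 89, 92]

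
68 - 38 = 30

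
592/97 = 6+10/97 = 6.10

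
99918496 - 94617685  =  5300811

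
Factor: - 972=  - 2^2*3^5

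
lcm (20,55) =220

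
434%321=113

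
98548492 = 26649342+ 71899150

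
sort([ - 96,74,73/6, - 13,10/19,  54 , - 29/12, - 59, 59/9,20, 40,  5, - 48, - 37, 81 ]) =[ - 96 , - 59, - 48, - 37, - 13, - 29/12, 10/19,5, 59/9,73/6,20,40,54, 74 , 81] 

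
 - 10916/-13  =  839 + 9/13 = 839.69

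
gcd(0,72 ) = 72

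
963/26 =37+1/26= 37.04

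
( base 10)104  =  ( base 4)1220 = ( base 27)3N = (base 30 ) 3e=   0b1101000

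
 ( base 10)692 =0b1010110100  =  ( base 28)ok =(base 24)14k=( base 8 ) 1264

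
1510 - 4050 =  - 2540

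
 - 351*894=-313794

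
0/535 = 0 = 0.00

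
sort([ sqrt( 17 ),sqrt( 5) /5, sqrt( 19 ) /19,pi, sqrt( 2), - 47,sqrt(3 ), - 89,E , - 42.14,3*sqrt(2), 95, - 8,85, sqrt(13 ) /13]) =[ - 89, - 47, - 42.14 ,-8, sqrt ( 19 ) /19, sqrt(13 ) /13 , sqrt( 5 ) /5, sqrt(2 ), sqrt(3),E, pi, sqrt(  17 ),3* sqrt( 2 ), 85, 95] 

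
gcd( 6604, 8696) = 4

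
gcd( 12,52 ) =4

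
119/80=1 + 39/80 =1.49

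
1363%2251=1363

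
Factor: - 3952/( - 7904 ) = 1/2 = 2^ ( - 1) 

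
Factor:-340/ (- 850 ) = 2/5 = 2^1*5^(-1) 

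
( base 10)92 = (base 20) 4C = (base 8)134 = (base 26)3e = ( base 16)5c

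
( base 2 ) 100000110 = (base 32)86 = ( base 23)b9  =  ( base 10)262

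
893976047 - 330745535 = 563230512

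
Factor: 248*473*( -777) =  - 2^3*3^1*7^1* 11^1*31^1 * 37^1*43^1= - 91145208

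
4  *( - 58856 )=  - 235424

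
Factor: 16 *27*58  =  2^5 * 3^3 *29^1=25056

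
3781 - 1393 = 2388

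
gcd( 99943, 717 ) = 1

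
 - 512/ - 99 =5 +17/99 = 5.17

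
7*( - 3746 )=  - 26222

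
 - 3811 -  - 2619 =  - 1192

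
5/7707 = 5/7707= 0.00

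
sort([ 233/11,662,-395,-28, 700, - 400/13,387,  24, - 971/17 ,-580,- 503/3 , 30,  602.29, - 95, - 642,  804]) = [ -642,  -  580, - 395,-503/3, - 95,-971/17,-400/13,- 28,  233/11,24,30 , 387, 602.29, 662,700,  804]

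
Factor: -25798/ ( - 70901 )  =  2^1*12899^1 * 70901^ (-1 ) 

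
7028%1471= 1144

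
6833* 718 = 4906094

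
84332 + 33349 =117681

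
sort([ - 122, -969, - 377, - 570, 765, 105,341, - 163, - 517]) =[ - 969,-570,-517, - 377, - 163, - 122, 105 , 341, 765 ]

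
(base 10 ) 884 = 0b1101110100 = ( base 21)202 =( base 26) 180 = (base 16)374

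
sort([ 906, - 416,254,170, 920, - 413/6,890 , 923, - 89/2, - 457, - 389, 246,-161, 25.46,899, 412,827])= [  -  457, - 416, -389, - 161, - 413/6,-89/2,25.46,170,246,  254, 412,827,890,899,906,920,923]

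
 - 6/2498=  -  3/1249 = - 0.00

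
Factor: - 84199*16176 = - 1362003024 = - 2^4*3^1*337^1*84199^1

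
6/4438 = 3/2219 = 0.00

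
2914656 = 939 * 3104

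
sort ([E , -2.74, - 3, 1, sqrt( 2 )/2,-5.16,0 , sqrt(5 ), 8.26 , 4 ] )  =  [  -  5.16, - 3, - 2.74,  0,sqrt(2 )/2 , 1, sqrt ( 5),E, 4 , 8.26] 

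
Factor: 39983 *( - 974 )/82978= - 7^( - 1 )*487^1*5927^ ( - 1 )*39983^1  =  - 19471721/41489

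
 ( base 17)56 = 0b1011011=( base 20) 4B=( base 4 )1123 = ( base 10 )91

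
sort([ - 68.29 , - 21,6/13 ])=[ - 68.29,- 21, 6/13]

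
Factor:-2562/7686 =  - 1/3= -  3^( - 1)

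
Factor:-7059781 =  - 23^1*306947^1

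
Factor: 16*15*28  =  6720 =2^6*3^1 * 5^1*7^1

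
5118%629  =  86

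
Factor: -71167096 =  - 2^3*7^1*11^1*13^1*8887^1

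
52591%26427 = 26164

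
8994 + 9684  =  18678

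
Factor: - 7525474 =-2^1 * 11^4 * 257^1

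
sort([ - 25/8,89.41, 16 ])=[ - 25/8, 16 , 89.41 ]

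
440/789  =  440/789=0.56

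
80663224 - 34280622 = 46382602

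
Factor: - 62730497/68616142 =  - 2^( - 1)*7^( - 1 ) * 263^1*238519^1*4901153^( - 1)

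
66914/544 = 33457/272 = 123.00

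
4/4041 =4/4041 = 0.00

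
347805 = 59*5895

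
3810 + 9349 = 13159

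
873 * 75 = 65475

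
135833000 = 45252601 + 90580399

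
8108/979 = 8 + 276/979  =  8.28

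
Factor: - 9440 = -2^5*5^1*59^1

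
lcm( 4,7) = 28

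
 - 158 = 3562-3720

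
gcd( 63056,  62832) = 112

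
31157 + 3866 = 35023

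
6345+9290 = 15635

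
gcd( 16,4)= 4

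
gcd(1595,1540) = 55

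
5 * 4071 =20355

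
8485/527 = 8485/527= 16.10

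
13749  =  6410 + 7339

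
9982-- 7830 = 17812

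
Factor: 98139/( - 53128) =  - 2^ (-3)  *  3^1 * 29^( - 1 )*229^( - 1 )*32713^1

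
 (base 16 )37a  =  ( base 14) 478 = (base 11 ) 73a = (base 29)11K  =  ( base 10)890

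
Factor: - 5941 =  - 13^1*457^1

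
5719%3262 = 2457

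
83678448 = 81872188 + 1806260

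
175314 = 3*58438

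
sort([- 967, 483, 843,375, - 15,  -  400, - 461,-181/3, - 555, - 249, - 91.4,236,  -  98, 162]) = [ - 967, - 555, - 461, - 400, - 249, - 98,-91.4, - 181/3, - 15,162, 236,375,483,843 ] 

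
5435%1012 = 375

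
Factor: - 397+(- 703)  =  -2^2 *5^2*11^1= -  1100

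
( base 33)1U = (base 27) 29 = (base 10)63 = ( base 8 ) 77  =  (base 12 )53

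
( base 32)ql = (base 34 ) p3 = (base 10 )853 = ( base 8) 1525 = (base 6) 3541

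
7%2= 1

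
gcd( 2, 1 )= 1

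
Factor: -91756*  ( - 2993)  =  2^2*7^1 * 29^1 *41^1 * 73^1*113^1 = 274625708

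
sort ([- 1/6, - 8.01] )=[ - 8.01, - 1/6]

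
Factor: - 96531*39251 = - 3^1*23^1*1399^1 * 39251^1 = - 3788938281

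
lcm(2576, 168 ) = 7728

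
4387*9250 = 40579750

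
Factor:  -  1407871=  - 67^1 * 21013^1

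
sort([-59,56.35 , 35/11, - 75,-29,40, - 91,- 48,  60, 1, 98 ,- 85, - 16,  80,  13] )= [ - 91, - 85,-75, - 59, - 48, - 29  ,  -  16,  1 , 35/11,13, 40, 56.35, 60,80, 98 ]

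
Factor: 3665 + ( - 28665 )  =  -2^3*5^5 = -  25000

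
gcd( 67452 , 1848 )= 924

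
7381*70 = 516670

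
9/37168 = 9/37168 = 0.00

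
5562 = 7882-2320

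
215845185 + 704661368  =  920506553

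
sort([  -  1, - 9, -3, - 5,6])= [ - 9, - 5, - 3, - 1,6 ]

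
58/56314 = 29/28157 = 0.00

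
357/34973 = 357/34973=0.01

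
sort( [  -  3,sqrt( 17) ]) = [- 3, sqrt(17)]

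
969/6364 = 969/6364 = 0.15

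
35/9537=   35/9537=0.00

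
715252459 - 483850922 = 231401537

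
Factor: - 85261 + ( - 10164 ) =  - 95425 = - 5^2*11^1*347^1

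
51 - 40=11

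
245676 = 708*347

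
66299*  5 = 331495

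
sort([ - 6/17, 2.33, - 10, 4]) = [ - 10, - 6/17, 2.33, 4 ] 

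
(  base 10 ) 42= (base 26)1g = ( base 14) 30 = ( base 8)52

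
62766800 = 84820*740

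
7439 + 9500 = 16939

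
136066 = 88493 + 47573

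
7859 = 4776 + 3083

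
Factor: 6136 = 2^3*13^1*59^1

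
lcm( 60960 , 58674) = 4693920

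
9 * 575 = 5175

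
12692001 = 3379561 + 9312440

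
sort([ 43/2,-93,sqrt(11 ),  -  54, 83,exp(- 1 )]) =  [ - 93, -54, exp(  -  1 ),sqrt( 11 ), 43/2,83 ]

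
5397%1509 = 870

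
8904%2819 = 447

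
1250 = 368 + 882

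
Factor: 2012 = 2^2  *  503^1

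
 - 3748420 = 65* ( - 57668)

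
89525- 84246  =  5279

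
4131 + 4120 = 8251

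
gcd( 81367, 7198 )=1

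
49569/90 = 550 + 23/30 = 550.77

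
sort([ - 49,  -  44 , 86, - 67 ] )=[ - 67,-49, - 44,86 ] 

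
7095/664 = 10 + 455/664 = 10.69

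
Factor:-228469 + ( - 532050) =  - 760519^1 = -760519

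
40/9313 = 40/9313 = 0.00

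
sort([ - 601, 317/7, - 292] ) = [-601,  -  292,  317/7]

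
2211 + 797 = 3008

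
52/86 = 26/43= 0.60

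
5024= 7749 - 2725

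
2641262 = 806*3277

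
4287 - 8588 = -4301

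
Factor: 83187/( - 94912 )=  -2^( - 6) * 3^4 * 13^1 * 79^1 * 1483^( - 1 )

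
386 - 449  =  -63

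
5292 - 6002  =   - 710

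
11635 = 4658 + 6977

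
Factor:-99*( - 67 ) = 3^2*11^1 *67^1 = 6633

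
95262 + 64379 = 159641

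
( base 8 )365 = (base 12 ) 185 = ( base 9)302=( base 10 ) 245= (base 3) 100002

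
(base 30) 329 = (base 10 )2769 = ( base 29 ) 38E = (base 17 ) 99f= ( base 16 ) AD1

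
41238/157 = 262 + 104/157=262.66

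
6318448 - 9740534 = - 3422086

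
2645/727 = 3 + 464/727 = 3.64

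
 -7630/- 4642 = 3815/2321 = 1.64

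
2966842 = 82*36181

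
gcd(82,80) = 2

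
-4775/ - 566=8 + 247/566 = 8.44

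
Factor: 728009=157^1*4637^1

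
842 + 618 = 1460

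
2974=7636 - 4662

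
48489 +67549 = 116038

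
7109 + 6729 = 13838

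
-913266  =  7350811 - 8264077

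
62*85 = 5270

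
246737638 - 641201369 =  - 394463731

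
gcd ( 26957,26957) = 26957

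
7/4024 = 7/4024 = 0.00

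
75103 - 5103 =70000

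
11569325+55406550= 66975875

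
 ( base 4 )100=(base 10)16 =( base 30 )G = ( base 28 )G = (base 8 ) 20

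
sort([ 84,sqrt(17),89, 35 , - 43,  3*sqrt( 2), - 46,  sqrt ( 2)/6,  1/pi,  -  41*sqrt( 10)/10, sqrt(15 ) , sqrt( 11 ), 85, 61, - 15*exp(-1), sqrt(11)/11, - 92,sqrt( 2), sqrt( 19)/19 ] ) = [ - 92, - 46 , - 43, - 41*sqrt( 10 ) /10, - 15*exp(  -  1 ),  sqrt( 19)/19, sqrt( 2) /6,sqrt ( 11)/11, 1/pi, sqrt( 2),sqrt( 11), sqrt(15),sqrt (17), 3*sqrt( 2),35, 61, 84,  85,  89 ]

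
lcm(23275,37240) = 186200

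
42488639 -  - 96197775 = 138686414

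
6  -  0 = 6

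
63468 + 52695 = 116163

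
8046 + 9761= 17807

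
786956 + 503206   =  1290162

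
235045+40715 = 275760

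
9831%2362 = 383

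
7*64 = 448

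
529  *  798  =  422142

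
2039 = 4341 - 2302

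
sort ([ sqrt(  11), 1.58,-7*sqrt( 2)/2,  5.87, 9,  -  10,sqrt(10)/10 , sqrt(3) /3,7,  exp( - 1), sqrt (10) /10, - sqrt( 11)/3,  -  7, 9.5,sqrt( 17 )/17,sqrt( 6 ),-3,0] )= [-10,-7,-7 * sqrt( 2 ) /2,  -  3,  -  sqrt(11) /3, 0,sqrt( 17)/17,sqrt( 10)/10,sqrt ( 10)/10,exp( - 1 ), sqrt( 3 )/3,1.58, sqrt( 6),sqrt( 11 ),5.87,7, 9,  9.5] 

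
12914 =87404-74490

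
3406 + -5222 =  - 1816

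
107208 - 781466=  - 674258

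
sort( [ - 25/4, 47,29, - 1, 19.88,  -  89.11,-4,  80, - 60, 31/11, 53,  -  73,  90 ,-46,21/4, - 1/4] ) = [ - 89.11, -73,-60, - 46,-25/4,-4, - 1, - 1/4, 31/11,21/4, 19.88 , 29,  47,53, 80, 90] 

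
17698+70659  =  88357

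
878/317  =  2  +  244/317 = 2.77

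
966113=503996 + 462117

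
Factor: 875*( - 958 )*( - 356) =298417000 = 2^3*5^3*7^1*89^1*479^1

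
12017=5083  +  6934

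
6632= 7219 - 587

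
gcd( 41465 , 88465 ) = 5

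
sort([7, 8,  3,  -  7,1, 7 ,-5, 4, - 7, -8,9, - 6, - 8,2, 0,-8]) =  [ - 8, - 8, - 8,- 7,-7,-6, - 5  ,  0,1, 2,3, 4, 7, 7, 8,  9 ] 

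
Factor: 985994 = 2^1*439^1*1123^1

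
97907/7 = 13986 + 5/7 = 13986.71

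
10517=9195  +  1322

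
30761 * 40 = 1230440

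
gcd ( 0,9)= 9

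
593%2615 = 593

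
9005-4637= 4368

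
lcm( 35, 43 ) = 1505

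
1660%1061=599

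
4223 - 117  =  4106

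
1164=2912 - 1748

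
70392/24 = 2933 = 2933.00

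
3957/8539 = 3957/8539  =  0.46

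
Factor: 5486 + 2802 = 8288  =  2^5*7^1*37^1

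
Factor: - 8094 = -2^1*3^1*19^1*71^1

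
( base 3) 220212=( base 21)1AK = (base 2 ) 1010011111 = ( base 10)671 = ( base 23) 164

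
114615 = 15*7641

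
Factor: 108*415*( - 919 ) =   -  41189580= -  2^2*3^3*5^1*83^1*919^1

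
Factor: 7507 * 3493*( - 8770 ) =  - 2^1*5^1*7^1*499^1*877^1*7507^1=- 229966510270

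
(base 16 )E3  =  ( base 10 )227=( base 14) 123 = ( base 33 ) 6T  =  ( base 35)6h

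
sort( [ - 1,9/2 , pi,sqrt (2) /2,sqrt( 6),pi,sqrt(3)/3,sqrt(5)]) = [-1,  sqrt ( 3 )/3, sqrt(2)/2,sqrt(5),  sqrt ( 6),pi,pi,9/2] 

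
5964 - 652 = 5312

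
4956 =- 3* ( - 1652 )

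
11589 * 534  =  6188526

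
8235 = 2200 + 6035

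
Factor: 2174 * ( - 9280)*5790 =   -  116811628800 = - 2^8*3^1*5^2 * 29^1*193^1*1087^1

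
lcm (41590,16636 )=83180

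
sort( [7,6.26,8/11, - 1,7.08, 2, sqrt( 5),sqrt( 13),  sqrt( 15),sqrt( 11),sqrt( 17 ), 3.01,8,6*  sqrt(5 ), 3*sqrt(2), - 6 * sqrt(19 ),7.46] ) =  [ - 6*sqrt( 19 ), - 1, 8/11, 2,sqrt( 5 ) , 3.01, sqrt( 11),sqrt(13),sqrt( 15), sqrt( 17 ),3  *  sqrt ( 2 ), 6.26,7, 7.08,  7.46, 8,  6* sqrt(5 )] 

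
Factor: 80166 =2^1*3^1 * 31^1*431^1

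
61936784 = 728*85078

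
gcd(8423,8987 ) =1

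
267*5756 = 1536852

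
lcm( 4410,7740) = 379260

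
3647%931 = 854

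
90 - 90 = 0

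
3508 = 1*3508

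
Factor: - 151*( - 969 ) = 3^1 * 17^1 * 19^1*151^1=146319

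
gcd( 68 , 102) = 34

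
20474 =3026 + 17448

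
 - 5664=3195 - 8859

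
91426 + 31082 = 122508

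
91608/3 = 30536=30536.00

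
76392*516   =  39418272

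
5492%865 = 302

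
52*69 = 3588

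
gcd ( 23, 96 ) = 1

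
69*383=26427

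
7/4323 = 7/4323 = 0.00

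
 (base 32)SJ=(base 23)1gi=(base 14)495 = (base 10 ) 915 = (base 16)393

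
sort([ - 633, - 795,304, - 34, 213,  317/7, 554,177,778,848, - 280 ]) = [- 795,-633, - 280, - 34,317/7,177 , 213, 304 , 554, 778, 848 ]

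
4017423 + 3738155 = 7755578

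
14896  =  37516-22620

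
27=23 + 4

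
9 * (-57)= - 513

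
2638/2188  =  1 + 225/1094 =1.21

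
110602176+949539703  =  1060141879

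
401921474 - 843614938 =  -441693464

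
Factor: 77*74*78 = 2^2*3^1*7^1*11^1*13^1*37^1 = 444444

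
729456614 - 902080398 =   -  172623784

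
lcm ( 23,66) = 1518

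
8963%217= 66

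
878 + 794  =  1672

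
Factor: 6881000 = 2^3*5^3 * 7^1*983^1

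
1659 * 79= 131061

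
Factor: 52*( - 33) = -1716  =  - 2^2 * 3^1*11^1*13^1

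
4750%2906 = 1844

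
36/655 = 36/655 = 0.05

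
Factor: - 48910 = - 2^1*5^1*67^1*73^1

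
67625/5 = 13525 = 13525.00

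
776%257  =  5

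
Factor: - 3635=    - 5^1*727^1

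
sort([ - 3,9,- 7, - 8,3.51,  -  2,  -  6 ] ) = [  -  8,-7,-6, - 3 , - 2,  3.51,9]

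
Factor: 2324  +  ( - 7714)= - 5390=- 2^1*5^1* 7^2 * 11^1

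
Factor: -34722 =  - 2^1*3^3*643^1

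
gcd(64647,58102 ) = 11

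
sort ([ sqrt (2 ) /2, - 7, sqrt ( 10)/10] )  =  [ - 7, sqrt( 10)/10 , sqrt(2)/2]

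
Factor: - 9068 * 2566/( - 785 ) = 23268488/785 = 2^3*5^( -1 ) *157^( - 1)*1283^1*2267^1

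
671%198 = 77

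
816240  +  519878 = 1336118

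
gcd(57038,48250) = 2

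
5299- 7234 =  - 1935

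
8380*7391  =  61936580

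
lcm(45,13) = 585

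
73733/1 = 73733 = 73733.00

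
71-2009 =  -1938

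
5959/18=5959/18=331.06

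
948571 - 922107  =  26464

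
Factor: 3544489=13^1*37^1 * 7369^1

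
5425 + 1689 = 7114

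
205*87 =17835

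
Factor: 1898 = 2^1*13^1 * 73^1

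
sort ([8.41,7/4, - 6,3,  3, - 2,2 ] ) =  [-6, - 2,7/4,2, 3,3,8.41]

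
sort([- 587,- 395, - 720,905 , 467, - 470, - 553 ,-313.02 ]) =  [ - 720, - 587 ,- 553, - 470,-395,- 313.02,  467, 905 ]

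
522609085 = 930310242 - 407701157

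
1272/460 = 2+88/115 = 2.77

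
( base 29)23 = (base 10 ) 61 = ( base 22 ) 2H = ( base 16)3d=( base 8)75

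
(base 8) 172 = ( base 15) 82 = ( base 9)145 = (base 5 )442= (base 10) 122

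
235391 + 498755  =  734146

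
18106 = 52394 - 34288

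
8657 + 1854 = 10511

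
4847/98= 49 + 45/98 = 49.46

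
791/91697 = 791/91697 = 0.01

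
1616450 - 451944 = 1164506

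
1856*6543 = 12143808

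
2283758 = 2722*839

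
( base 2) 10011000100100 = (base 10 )9764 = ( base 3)111101122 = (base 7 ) 40316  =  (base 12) 5798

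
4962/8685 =1654/2895 =0.57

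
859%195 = 79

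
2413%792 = 37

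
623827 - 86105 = 537722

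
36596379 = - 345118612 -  - 381714991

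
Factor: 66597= 3^1*79^1 * 281^1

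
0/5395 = 0 = 0.00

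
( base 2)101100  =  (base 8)54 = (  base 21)22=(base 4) 230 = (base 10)44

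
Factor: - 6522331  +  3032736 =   -  3489595 = -5^1*139^1*5021^1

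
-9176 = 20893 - 30069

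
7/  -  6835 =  - 1+6828/6835 = -  0.00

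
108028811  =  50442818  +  57585993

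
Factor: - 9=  - 3^2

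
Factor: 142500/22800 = 25/4= 2^ ( - 2)*5^2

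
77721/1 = 77721=77721.00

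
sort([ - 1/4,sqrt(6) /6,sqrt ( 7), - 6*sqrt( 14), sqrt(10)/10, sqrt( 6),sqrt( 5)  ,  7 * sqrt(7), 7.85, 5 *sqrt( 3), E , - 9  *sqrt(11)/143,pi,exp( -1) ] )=[ - 6 *sqrt(  14), -1/4, - 9 * sqrt( 11)/143, sqrt (10 )/10, exp( - 1 ), sqrt(6)/6, sqrt( 5),  sqrt( 6),sqrt( 7),  E, pi, 7.85, 5 * sqrt( 3), 7*sqrt( 7) ]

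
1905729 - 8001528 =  - 6095799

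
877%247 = 136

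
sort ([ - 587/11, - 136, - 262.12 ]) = [ - 262.12, - 136  , - 587/11] 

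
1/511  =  1/511=0.00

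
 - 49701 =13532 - 63233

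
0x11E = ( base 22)D0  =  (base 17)GE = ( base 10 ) 286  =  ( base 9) 347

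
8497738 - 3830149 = 4667589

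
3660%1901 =1759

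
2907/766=3+609/766 = 3.80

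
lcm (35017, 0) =0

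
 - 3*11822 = - 35466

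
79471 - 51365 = 28106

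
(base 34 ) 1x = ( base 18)3D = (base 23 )2l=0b1000011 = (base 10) 67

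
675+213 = 888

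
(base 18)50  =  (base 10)90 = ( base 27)39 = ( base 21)46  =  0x5a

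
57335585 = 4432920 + 52902665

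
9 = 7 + 2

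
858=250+608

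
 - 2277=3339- 5616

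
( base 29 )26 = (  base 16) 40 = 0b1000000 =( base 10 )64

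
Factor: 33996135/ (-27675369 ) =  - 3^( - 1)*5^1 * 41^( - 1)*67^1*179^( - 1 )*419^ ( - 1)*33827^1=-  11332045/9225123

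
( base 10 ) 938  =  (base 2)1110101010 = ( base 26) 1A2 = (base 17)343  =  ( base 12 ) 662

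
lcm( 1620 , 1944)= 9720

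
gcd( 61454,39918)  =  2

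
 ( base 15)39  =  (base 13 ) 42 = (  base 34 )1K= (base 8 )66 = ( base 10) 54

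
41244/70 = 2946/5 = 589.20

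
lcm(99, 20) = 1980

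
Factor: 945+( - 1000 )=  - 55 =- 5^1*11^1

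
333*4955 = 1650015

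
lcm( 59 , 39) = 2301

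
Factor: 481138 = 2^1*7^1*34367^1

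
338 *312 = 105456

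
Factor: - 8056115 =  - 5^1*1611223^1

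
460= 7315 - 6855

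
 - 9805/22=-446 + 7/22=-445.68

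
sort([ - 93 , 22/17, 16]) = [ - 93,22/17, 16]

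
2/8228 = 1/4114   =  0.00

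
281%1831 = 281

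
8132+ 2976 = 11108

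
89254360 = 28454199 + 60800161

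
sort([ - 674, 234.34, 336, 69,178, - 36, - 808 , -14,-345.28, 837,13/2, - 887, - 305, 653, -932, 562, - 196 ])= [  -  932, -887, - 808, - 674  , - 345.28, - 305,  -  196, - 36,-14,13/2, 69,178,234.34, 336, 562,653, 837]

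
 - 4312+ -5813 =-10125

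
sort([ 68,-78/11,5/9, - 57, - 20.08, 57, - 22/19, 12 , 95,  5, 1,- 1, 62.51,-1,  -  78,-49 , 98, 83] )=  [  -  78, - 57,-49 , - 20.08, -78/11, - 22/19, - 1, - 1,5/9, 1,5, 12, 57, 62.51,68, 83,95,98]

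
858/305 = 2+248/305 = 2.81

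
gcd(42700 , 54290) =610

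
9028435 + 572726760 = 581755195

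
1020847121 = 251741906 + 769105215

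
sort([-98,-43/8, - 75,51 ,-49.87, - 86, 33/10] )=[ - 98, - 86, - 75, - 49.87, - 43/8,33/10,  51]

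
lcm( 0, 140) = 0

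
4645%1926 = 793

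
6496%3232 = 32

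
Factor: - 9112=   - 2^3*17^1*67^1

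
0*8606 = 0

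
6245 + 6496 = 12741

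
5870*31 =181970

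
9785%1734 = 1115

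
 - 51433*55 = -2828815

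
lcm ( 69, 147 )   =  3381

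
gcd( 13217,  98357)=1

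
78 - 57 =21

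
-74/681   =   - 1 + 607/681 = - 0.11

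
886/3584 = 443/1792 = 0.25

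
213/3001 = 213/3001 = 0.07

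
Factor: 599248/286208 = 2^(- 5)* 67^1 = 67/32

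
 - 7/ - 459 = 7/459 = 0.02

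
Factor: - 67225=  - 5^2*2689^1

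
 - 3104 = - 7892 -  -4788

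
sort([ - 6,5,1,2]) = [ - 6 , 1,2,5 ]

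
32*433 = 13856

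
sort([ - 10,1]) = [ - 10,1] 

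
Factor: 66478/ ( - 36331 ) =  - 2^1*43^1 * 47^( - 1) = - 86/47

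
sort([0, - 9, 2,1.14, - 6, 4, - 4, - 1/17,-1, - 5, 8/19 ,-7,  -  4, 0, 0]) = [ - 9, - 7,- 6, - 5, - 4,  -  4,  -  1, - 1/17, 0 , 0, 0, 8/19, 1.14, 2, 4] 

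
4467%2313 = 2154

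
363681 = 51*7131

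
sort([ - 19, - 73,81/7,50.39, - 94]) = [ - 94,- 73,-19 , 81/7,50.39] 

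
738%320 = 98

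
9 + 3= 12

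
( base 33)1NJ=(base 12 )10B7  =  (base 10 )1867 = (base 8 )3513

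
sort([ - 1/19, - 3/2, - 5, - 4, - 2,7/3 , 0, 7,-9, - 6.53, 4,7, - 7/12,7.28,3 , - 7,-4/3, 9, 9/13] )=[ - 9, -7, - 6.53, - 5, - 4, - 2, - 3/2, - 4/3, - 7/12,  -  1/19, 0,9/13, 7/3,  3, 4,7, 7,7.28,9] 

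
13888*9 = 124992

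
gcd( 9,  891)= 9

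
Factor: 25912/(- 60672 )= -41/96 = - 2^( -5 )*3^ (  -  1)*41^1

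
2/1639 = 2/1639 =0.00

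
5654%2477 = 700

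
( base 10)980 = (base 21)24e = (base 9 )1308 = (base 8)1724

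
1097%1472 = 1097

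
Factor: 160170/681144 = 2^( - 2 )*5^1 * 19^1*101^( - 1 ) = 95/404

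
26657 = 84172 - 57515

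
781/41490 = 781/41490 = 0.02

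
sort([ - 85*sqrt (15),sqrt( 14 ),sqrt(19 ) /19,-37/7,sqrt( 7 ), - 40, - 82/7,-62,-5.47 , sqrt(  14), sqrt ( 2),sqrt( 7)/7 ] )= [ - 85*sqrt( 15 ), - 62, - 40,  -  82/7,-5.47, - 37/7,sqrt( 19 ) /19,sqrt( 7)/7,sqrt (2 ), sqrt(7 ),sqrt( 14) , sqrt(14)]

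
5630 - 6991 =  - 1361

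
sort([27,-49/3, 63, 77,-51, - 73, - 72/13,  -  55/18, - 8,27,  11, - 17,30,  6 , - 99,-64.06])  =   [-99,  -  73,-64.06,-51,-17,  -  49/3,-8, - 72/13, - 55/18, 6 , 11 , 27,27 , 30,63, 77]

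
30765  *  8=246120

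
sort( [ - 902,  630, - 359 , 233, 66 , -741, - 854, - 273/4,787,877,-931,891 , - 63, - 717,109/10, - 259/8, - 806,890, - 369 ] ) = [ - 931, - 902, - 854, - 806,-741, - 717,  -  369, - 359,- 273/4, - 63 , - 259/8,109/10 , 66,233,630, 787,877,890, 891] 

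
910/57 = 15 + 55/57 = 15.96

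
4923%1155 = 303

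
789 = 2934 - 2145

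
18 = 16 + 2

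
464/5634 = 232/2817 = 0.08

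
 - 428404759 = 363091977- 791496736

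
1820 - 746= 1074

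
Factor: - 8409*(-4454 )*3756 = 140676044616 = 2^3*3^2*17^1*131^1*313^1*2803^1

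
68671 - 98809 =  - 30138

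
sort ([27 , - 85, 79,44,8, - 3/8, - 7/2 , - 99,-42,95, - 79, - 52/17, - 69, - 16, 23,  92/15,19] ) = [ - 99, - 85, - 79, - 69, - 42, - 16,- 7/2, - 52/17,-3/8,92/15,8,19,23,27,  44,  79, 95]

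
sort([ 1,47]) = [ 1,47]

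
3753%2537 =1216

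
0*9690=0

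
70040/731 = 95 + 35/43 =95.81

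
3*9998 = 29994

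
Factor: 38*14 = 2^2 * 7^1*19^1= 532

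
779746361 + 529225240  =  1308971601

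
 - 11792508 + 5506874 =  - 6285634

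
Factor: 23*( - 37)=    - 23^1 * 37^1 =- 851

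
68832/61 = 68832/61= 1128.39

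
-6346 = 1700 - 8046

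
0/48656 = 0 = 0.00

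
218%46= 34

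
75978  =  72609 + 3369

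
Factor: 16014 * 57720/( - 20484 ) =  -  2^2*5^1*13^1*17^1*37^1*157^1*569^( - 1)  =  - 25675780/569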